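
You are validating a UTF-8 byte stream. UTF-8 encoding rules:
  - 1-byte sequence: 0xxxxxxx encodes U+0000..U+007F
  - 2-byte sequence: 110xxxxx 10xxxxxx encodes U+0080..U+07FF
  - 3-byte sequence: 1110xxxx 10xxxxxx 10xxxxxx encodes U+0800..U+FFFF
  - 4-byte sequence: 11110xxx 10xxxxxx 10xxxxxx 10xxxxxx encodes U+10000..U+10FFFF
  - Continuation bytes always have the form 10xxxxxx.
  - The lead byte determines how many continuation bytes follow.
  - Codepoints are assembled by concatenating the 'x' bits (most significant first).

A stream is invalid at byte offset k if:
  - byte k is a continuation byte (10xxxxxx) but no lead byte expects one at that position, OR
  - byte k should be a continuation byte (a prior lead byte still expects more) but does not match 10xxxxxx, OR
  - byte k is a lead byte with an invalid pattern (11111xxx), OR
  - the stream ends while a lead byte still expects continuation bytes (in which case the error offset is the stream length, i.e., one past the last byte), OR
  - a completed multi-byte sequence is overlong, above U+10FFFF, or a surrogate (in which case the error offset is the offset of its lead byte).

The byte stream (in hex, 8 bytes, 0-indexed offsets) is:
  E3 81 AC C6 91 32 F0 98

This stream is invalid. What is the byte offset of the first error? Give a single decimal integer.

Byte[0]=E3: 3-byte lead, need 2 cont bytes. acc=0x3
Byte[1]=81: continuation. acc=(acc<<6)|0x01=0xC1
Byte[2]=AC: continuation. acc=(acc<<6)|0x2C=0x306C
Completed: cp=U+306C (starts at byte 0)
Byte[3]=C6: 2-byte lead, need 1 cont bytes. acc=0x6
Byte[4]=91: continuation. acc=(acc<<6)|0x11=0x191
Completed: cp=U+0191 (starts at byte 3)
Byte[5]=32: 1-byte ASCII. cp=U+0032
Byte[6]=F0: 4-byte lead, need 3 cont bytes. acc=0x0
Byte[7]=98: continuation. acc=(acc<<6)|0x18=0x18
Byte[8]: stream ended, expected continuation. INVALID

Answer: 8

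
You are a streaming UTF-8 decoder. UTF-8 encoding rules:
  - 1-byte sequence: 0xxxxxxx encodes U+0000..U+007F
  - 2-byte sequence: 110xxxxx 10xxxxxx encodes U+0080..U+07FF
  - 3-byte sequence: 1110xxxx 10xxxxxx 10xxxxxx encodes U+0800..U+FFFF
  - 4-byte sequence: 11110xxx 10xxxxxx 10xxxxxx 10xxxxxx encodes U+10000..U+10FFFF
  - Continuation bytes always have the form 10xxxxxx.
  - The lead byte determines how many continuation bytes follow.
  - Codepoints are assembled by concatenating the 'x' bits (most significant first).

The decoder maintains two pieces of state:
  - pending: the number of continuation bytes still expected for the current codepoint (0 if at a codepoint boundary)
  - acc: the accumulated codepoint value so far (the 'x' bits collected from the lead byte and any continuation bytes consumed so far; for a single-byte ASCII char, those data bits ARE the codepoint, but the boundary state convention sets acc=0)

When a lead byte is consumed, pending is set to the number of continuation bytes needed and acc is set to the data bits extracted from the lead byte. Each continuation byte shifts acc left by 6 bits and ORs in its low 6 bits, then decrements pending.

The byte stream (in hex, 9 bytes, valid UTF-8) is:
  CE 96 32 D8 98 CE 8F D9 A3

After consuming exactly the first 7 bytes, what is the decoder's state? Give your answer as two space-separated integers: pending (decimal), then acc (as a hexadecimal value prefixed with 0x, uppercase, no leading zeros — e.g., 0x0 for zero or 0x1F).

Answer: 0 0x38F

Derivation:
Byte[0]=CE: 2-byte lead. pending=1, acc=0xE
Byte[1]=96: continuation. acc=(acc<<6)|0x16=0x396, pending=0
Byte[2]=32: 1-byte. pending=0, acc=0x0
Byte[3]=D8: 2-byte lead. pending=1, acc=0x18
Byte[4]=98: continuation. acc=(acc<<6)|0x18=0x618, pending=0
Byte[5]=CE: 2-byte lead. pending=1, acc=0xE
Byte[6]=8F: continuation. acc=(acc<<6)|0x0F=0x38F, pending=0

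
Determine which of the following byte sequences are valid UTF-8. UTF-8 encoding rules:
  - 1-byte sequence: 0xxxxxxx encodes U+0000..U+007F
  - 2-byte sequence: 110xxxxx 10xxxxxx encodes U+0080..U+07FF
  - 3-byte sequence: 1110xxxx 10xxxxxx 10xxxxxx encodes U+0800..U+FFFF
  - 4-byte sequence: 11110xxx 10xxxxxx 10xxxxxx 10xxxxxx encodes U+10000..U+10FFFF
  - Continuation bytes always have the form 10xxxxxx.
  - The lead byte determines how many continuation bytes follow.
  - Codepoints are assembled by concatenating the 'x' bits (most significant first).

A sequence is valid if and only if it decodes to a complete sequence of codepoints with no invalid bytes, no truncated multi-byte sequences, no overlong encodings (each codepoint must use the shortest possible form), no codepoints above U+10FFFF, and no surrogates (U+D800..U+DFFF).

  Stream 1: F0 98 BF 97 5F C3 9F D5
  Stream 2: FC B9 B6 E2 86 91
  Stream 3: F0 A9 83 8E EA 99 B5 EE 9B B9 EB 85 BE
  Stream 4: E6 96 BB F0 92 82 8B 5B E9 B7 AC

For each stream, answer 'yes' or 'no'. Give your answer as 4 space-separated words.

Answer: no no yes yes

Derivation:
Stream 1: error at byte offset 8. INVALID
Stream 2: error at byte offset 0. INVALID
Stream 3: decodes cleanly. VALID
Stream 4: decodes cleanly. VALID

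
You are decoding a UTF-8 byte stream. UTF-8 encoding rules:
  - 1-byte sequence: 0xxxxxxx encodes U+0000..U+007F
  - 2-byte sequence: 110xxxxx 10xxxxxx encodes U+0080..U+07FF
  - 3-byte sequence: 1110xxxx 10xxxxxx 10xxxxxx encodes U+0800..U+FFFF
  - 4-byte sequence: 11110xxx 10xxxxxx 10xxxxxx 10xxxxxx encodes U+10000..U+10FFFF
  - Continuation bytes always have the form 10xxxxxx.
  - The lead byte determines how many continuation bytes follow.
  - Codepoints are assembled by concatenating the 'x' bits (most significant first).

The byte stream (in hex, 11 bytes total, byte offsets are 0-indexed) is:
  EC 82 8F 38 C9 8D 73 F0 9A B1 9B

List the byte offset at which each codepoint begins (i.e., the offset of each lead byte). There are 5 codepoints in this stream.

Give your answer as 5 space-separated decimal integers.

Byte[0]=EC: 3-byte lead, need 2 cont bytes. acc=0xC
Byte[1]=82: continuation. acc=(acc<<6)|0x02=0x302
Byte[2]=8F: continuation. acc=(acc<<6)|0x0F=0xC08F
Completed: cp=U+C08F (starts at byte 0)
Byte[3]=38: 1-byte ASCII. cp=U+0038
Byte[4]=C9: 2-byte lead, need 1 cont bytes. acc=0x9
Byte[5]=8D: continuation. acc=(acc<<6)|0x0D=0x24D
Completed: cp=U+024D (starts at byte 4)
Byte[6]=73: 1-byte ASCII. cp=U+0073
Byte[7]=F0: 4-byte lead, need 3 cont bytes. acc=0x0
Byte[8]=9A: continuation. acc=(acc<<6)|0x1A=0x1A
Byte[9]=B1: continuation. acc=(acc<<6)|0x31=0x6B1
Byte[10]=9B: continuation. acc=(acc<<6)|0x1B=0x1AC5B
Completed: cp=U+1AC5B (starts at byte 7)

Answer: 0 3 4 6 7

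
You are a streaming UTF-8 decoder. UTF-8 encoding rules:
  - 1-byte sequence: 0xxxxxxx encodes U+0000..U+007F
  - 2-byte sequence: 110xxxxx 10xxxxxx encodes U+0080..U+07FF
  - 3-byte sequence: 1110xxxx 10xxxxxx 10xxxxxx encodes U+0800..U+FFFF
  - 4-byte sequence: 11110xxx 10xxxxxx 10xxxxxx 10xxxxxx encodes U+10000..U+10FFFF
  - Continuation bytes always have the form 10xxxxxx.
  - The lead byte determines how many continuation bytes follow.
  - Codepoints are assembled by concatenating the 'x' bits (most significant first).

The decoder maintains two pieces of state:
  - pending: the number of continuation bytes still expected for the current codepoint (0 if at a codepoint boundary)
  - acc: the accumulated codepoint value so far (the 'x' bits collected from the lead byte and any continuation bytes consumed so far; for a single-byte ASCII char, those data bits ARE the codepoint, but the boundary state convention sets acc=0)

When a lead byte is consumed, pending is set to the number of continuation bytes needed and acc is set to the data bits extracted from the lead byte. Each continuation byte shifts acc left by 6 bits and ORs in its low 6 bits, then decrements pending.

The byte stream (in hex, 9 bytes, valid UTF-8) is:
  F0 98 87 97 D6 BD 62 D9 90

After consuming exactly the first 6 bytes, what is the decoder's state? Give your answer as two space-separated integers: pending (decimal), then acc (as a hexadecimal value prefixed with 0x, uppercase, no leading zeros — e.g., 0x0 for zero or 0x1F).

Answer: 0 0x5BD

Derivation:
Byte[0]=F0: 4-byte lead. pending=3, acc=0x0
Byte[1]=98: continuation. acc=(acc<<6)|0x18=0x18, pending=2
Byte[2]=87: continuation. acc=(acc<<6)|0x07=0x607, pending=1
Byte[3]=97: continuation. acc=(acc<<6)|0x17=0x181D7, pending=0
Byte[4]=D6: 2-byte lead. pending=1, acc=0x16
Byte[5]=BD: continuation. acc=(acc<<6)|0x3D=0x5BD, pending=0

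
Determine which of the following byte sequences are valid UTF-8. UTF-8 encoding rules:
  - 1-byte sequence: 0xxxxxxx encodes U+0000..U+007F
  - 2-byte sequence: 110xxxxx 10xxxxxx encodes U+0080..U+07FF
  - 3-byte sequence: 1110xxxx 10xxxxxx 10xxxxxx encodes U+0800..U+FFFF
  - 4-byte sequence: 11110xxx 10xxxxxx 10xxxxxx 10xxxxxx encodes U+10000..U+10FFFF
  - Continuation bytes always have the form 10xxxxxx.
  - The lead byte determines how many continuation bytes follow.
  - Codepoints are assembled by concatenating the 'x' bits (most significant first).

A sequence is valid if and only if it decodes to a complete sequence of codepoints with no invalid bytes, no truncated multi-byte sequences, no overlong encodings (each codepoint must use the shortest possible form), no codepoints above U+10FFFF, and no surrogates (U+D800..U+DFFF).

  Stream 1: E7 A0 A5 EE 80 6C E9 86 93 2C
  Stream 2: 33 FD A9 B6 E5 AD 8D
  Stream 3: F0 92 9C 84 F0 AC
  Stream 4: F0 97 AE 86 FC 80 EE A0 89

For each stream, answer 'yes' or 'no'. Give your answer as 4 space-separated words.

Stream 1: error at byte offset 5. INVALID
Stream 2: error at byte offset 1. INVALID
Stream 3: error at byte offset 6. INVALID
Stream 4: error at byte offset 4. INVALID

Answer: no no no no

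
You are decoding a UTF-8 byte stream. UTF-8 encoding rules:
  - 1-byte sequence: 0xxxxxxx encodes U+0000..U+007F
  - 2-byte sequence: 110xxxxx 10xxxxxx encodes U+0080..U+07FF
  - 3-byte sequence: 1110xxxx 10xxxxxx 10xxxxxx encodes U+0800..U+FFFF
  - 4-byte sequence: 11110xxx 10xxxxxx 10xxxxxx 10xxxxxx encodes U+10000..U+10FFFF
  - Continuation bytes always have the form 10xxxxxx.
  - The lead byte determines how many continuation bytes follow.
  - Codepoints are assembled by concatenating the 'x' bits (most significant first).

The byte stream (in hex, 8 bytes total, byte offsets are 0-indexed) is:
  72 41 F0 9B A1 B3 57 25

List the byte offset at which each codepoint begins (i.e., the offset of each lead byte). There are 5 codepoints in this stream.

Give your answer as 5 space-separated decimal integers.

Byte[0]=72: 1-byte ASCII. cp=U+0072
Byte[1]=41: 1-byte ASCII. cp=U+0041
Byte[2]=F0: 4-byte lead, need 3 cont bytes. acc=0x0
Byte[3]=9B: continuation. acc=(acc<<6)|0x1B=0x1B
Byte[4]=A1: continuation. acc=(acc<<6)|0x21=0x6E1
Byte[5]=B3: continuation. acc=(acc<<6)|0x33=0x1B873
Completed: cp=U+1B873 (starts at byte 2)
Byte[6]=57: 1-byte ASCII. cp=U+0057
Byte[7]=25: 1-byte ASCII. cp=U+0025

Answer: 0 1 2 6 7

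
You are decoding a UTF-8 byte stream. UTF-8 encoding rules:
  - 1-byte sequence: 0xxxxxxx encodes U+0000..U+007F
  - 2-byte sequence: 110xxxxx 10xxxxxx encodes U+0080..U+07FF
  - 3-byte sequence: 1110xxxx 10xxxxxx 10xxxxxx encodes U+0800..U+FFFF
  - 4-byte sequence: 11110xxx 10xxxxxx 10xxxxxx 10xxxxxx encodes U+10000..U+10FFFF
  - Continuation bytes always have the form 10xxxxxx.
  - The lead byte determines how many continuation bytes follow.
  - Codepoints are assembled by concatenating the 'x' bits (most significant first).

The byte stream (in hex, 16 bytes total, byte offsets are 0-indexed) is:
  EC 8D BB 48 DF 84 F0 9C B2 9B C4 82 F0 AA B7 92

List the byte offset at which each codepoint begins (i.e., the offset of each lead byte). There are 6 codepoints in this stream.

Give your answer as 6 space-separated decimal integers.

Answer: 0 3 4 6 10 12

Derivation:
Byte[0]=EC: 3-byte lead, need 2 cont bytes. acc=0xC
Byte[1]=8D: continuation. acc=(acc<<6)|0x0D=0x30D
Byte[2]=BB: continuation. acc=(acc<<6)|0x3B=0xC37B
Completed: cp=U+C37B (starts at byte 0)
Byte[3]=48: 1-byte ASCII. cp=U+0048
Byte[4]=DF: 2-byte lead, need 1 cont bytes. acc=0x1F
Byte[5]=84: continuation. acc=(acc<<6)|0x04=0x7C4
Completed: cp=U+07C4 (starts at byte 4)
Byte[6]=F0: 4-byte lead, need 3 cont bytes. acc=0x0
Byte[7]=9C: continuation. acc=(acc<<6)|0x1C=0x1C
Byte[8]=B2: continuation. acc=(acc<<6)|0x32=0x732
Byte[9]=9B: continuation. acc=(acc<<6)|0x1B=0x1CC9B
Completed: cp=U+1CC9B (starts at byte 6)
Byte[10]=C4: 2-byte lead, need 1 cont bytes. acc=0x4
Byte[11]=82: continuation. acc=(acc<<6)|0x02=0x102
Completed: cp=U+0102 (starts at byte 10)
Byte[12]=F0: 4-byte lead, need 3 cont bytes. acc=0x0
Byte[13]=AA: continuation. acc=(acc<<6)|0x2A=0x2A
Byte[14]=B7: continuation. acc=(acc<<6)|0x37=0xAB7
Byte[15]=92: continuation. acc=(acc<<6)|0x12=0x2ADD2
Completed: cp=U+2ADD2 (starts at byte 12)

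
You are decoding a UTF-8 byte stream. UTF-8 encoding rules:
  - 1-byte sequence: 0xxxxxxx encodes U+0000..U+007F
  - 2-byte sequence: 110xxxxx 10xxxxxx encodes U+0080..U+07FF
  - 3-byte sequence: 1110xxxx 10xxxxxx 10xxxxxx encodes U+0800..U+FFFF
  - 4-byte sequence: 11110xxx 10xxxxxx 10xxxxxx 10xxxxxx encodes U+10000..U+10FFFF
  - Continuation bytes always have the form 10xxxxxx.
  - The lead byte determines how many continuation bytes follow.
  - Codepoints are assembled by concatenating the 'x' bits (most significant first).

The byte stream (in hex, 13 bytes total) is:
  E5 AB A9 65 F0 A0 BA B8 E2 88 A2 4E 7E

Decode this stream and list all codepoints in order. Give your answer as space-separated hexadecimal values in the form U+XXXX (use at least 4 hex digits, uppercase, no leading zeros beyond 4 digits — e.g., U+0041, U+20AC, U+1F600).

Answer: U+5AE9 U+0065 U+20EB8 U+2222 U+004E U+007E

Derivation:
Byte[0]=E5: 3-byte lead, need 2 cont bytes. acc=0x5
Byte[1]=AB: continuation. acc=(acc<<6)|0x2B=0x16B
Byte[2]=A9: continuation. acc=(acc<<6)|0x29=0x5AE9
Completed: cp=U+5AE9 (starts at byte 0)
Byte[3]=65: 1-byte ASCII. cp=U+0065
Byte[4]=F0: 4-byte lead, need 3 cont bytes. acc=0x0
Byte[5]=A0: continuation. acc=(acc<<6)|0x20=0x20
Byte[6]=BA: continuation. acc=(acc<<6)|0x3A=0x83A
Byte[7]=B8: continuation. acc=(acc<<6)|0x38=0x20EB8
Completed: cp=U+20EB8 (starts at byte 4)
Byte[8]=E2: 3-byte lead, need 2 cont bytes. acc=0x2
Byte[9]=88: continuation. acc=(acc<<6)|0x08=0x88
Byte[10]=A2: continuation. acc=(acc<<6)|0x22=0x2222
Completed: cp=U+2222 (starts at byte 8)
Byte[11]=4E: 1-byte ASCII. cp=U+004E
Byte[12]=7E: 1-byte ASCII. cp=U+007E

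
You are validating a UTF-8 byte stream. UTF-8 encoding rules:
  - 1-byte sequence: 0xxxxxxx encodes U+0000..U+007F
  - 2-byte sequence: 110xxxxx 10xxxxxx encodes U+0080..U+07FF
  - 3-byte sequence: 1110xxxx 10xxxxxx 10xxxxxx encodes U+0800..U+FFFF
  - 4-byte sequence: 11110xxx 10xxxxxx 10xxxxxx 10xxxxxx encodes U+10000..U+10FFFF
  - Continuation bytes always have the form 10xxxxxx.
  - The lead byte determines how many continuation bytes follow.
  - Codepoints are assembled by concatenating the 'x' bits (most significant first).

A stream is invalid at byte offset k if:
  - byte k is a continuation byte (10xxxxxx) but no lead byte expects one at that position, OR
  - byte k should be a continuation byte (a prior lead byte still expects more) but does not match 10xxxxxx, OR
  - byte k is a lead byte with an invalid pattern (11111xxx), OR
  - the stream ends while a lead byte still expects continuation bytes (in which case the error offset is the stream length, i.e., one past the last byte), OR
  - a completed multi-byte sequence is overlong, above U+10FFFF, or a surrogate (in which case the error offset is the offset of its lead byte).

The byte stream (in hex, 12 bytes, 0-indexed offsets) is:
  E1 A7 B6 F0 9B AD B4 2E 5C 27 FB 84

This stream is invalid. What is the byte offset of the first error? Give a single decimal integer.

Answer: 10

Derivation:
Byte[0]=E1: 3-byte lead, need 2 cont bytes. acc=0x1
Byte[1]=A7: continuation. acc=(acc<<6)|0x27=0x67
Byte[2]=B6: continuation. acc=(acc<<6)|0x36=0x19F6
Completed: cp=U+19F6 (starts at byte 0)
Byte[3]=F0: 4-byte lead, need 3 cont bytes. acc=0x0
Byte[4]=9B: continuation. acc=(acc<<6)|0x1B=0x1B
Byte[5]=AD: continuation. acc=(acc<<6)|0x2D=0x6ED
Byte[6]=B4: continuation. acc=(acc<<6)|0x34=0x1BB74
Completed: cp=U+1BB74 (starts at byte 3)
Byte[7]=2E: 1-byte ASCII. cp=U+002E
Byte[8]=5C: 1-byte ASCII. cp=U+005C
Byte[9]=27: 1-byte ASCII. cp=U+0027
Byte[10]=FB: INVALID lead byte (not 0xxx/110x/1110/11110)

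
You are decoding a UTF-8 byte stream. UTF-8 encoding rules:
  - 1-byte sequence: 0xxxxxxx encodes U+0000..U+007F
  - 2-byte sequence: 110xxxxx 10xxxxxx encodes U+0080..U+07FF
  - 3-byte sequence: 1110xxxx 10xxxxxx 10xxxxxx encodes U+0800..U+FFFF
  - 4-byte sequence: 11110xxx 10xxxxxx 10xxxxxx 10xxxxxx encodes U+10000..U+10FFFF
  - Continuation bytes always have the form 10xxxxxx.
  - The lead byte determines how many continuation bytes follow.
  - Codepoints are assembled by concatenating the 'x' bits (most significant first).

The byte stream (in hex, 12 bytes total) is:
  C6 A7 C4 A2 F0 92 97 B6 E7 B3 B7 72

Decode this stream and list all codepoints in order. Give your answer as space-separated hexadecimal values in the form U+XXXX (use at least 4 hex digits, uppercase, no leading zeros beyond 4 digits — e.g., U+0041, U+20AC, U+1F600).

Answer: U+01A7 U+0122 U+125F6 U+7CF7 U+0072

Derivation:
Byte[0]=C6: 2-byte lead, need 1 cont bytes. acc=0x6
Byte[1]=A7: continuation. acc=(acc<<6)|0x27=0x1A7
Completed: cp=U+01A7 (starts at byte 0)
Byte[2]=C4: 2-byte lead, need 1 cont bytes. acc=0x4
Byte[3]=A2: continuation. acc=(acc<<6)|0x22=0x122
Completed: cp=U+0122 (starts at byte 2)
Byte[4]=F0: 4-byte lead, need 3 cont bytes. acc=0x0
Byte[5]=92: continuation. acc=(acc<<6)|0x12=0x12
Byte[6]=97: continuation. acc=(acc<<6)|0x17=0x497
Byte[7]=B6: continuation. acc=(acc<<6)|0x36=0x125F6
Completed: cp=U+125F6 (starts at byte 4)
Byte[8]=E7: 3-byte lead, need 2 cont bytes. acc=0x7
Byte[9]=B3: continuation. acc=(acc<<6)|0x33=0x1F3
Byte[10]=B7: continuation. acc=(acc<<6)|0x37=0x7CF7
Completed: cp=U+7CF7 (starts at byte 8)
Byte[11]=72: 1-byte ASCII. cp=U+0072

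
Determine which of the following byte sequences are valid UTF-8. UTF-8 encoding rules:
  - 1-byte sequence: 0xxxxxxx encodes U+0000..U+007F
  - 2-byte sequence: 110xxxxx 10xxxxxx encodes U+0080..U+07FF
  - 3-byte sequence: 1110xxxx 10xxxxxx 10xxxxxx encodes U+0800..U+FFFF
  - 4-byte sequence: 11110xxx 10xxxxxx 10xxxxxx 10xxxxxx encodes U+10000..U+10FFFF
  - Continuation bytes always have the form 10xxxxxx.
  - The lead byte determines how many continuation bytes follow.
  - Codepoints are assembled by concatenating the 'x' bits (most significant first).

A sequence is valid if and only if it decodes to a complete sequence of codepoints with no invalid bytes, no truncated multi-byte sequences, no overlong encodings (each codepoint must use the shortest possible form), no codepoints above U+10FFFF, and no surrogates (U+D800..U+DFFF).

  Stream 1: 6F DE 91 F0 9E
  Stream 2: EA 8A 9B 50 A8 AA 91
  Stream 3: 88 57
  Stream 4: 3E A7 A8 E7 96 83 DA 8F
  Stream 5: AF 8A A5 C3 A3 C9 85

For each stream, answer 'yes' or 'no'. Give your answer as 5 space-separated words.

Answer: no no no no no

Derivation:
Stream 1: error at byte offset 5. INVALID
Stream 2: error at byte offset 4. INVALID
Stream 3: error at byte offset 0. INVALID
Stream 4: error at byte offset 1. INVALID
Stream 5: error at byte offset 0. INVALID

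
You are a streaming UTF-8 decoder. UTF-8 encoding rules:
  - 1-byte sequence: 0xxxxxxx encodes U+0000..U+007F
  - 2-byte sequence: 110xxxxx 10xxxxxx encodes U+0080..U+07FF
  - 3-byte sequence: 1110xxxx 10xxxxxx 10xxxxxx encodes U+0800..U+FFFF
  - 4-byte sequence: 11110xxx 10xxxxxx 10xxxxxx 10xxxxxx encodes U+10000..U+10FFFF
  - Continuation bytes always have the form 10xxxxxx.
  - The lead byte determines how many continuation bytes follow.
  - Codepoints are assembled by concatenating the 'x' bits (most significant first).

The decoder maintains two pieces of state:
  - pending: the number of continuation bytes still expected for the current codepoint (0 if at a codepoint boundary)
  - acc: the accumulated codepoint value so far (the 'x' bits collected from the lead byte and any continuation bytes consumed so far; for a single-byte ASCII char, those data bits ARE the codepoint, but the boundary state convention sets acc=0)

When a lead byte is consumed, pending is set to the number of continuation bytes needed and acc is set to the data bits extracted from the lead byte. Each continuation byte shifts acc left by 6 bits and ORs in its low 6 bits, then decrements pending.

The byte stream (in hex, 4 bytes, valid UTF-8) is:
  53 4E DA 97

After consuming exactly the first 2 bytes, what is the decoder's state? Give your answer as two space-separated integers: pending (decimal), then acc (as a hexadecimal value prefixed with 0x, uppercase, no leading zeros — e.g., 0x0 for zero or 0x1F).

Answer: 0 0x0

Derivation:
Byte[0]=53: 1-byte. pending=0, acc=0x0
Byte[1]=4E: 1-byte. pending=0, acc=0x0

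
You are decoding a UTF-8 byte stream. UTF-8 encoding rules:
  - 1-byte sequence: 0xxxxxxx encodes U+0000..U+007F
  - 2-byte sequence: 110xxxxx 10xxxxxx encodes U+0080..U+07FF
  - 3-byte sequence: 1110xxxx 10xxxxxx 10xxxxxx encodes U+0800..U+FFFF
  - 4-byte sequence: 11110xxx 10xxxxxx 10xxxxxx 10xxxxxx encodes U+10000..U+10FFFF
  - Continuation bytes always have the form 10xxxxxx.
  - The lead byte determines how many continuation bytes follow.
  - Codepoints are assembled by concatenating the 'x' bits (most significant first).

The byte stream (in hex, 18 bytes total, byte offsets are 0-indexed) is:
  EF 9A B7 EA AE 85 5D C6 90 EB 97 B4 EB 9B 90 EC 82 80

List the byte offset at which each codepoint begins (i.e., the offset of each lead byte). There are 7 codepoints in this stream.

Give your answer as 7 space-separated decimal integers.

Answer: 0 3 6 7 9 12 15

Derivation:
Byte[0]=EF: 3-byte lead, need 2 cont bytes. acc=0xF
Byte[1]=9A: continuation. acc=(acc<<6)|0x1A=0x3DA
Byte[2]=B7: continuation. acc=(acc<<6)|0x37=0xF6B7
Completed: cp=U+F6B7 (starts at byte 0)
Byte[3]=EA: 3-byte lead, need 2 cont bytes. acc=0xA
Byte[4]=AE: continuation. acc=(acc<<6)|0x2E=0x2AE
Byte[5]=85: continuation. acc=(acc<<6)|0x05=0xAB85
Completed: cp=U+AB85 (starts at byte 3)
Byte[6]=5D: 1-byte ASCII. cp=U+005D
Byte[7]=C6: 2-byte lead, need 1 cont bytes. acc=0x6
Byte[8]=90: continuation. acc=(acc<<6)|0x10=0x190
Completed: cp=U+0190 (starts at byte 7)
Byte[9]=EB: 3-byte lead, need 2 cont bytes. acc=0xB
Byte[10]=97: continuation. acc=(acc<<6)|0x17=0x2D7
Byte[11]=B4: continuation. acc=(acc<<6)|0x34=0xB5F4
Completed: cp=U+B5F4 (starts at byte 9)
Byte[12]=EB: 3-byte lead, need 2 cont bytes. acc=0xB
Byte[13]=9B: continuation. acc=(acc<<6)|0x1B=0x2DB
Byte[14]=90: continuation. acc=(acc<<6)|0x10=0xB6D0
Completed: cp=U+B6D0 (starts at byte 12)
Byte[15]=EC: 3-byte lead, need 2 cont bytes. acc=0xC
Byte[16]=82: continuation. acc=(acc<<6)|0x02=0x302
Byte[17]=80: continuation. acc=(acc<<6)|0x00=0xC080
Completed: cp=U+C080 (starts at byte 15)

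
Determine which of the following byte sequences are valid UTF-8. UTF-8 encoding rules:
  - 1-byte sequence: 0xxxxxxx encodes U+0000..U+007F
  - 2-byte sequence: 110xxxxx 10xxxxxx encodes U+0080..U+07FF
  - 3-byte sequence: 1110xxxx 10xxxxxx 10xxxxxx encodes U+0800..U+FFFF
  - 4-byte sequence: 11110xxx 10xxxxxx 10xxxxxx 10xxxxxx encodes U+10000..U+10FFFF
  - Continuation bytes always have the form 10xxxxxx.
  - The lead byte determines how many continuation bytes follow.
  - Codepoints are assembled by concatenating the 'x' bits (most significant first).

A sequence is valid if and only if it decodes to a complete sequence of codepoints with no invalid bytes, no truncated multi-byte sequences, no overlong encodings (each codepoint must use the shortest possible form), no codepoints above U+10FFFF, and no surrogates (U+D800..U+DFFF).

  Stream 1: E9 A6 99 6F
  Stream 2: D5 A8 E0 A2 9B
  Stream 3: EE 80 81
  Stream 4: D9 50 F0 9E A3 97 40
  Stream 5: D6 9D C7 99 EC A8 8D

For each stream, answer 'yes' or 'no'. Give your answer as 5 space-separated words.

Answer: yes yes yes no yes

Derivation:
Stream 1: decodes cleanly. VALID
Stream 2: decodes cleanly. VALID
Stream 3: decodes cleanly. VALID
Stream 4: error at byte offset 1. INVALID
Stream 5: decodes cleanly. VALID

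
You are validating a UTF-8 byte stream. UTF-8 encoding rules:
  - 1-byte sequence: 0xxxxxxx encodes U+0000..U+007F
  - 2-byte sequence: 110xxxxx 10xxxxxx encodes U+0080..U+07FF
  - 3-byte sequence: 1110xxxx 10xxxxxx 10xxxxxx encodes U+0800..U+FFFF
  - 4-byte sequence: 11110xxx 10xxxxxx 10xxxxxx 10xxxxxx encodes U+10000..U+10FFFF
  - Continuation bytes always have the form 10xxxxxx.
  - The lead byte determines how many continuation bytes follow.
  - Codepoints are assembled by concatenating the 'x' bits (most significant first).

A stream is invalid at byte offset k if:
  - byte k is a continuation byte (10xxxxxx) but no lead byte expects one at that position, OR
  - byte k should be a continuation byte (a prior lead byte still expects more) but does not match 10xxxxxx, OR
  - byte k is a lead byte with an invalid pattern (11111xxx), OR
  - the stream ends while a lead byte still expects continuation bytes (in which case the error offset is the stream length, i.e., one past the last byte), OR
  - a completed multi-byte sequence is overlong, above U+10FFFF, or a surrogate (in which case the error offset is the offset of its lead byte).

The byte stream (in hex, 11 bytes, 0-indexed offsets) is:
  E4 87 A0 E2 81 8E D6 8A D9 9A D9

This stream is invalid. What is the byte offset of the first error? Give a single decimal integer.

Answer: 11

Derivation:
Byte[0]=E4: 3-byte lead, need 2 cont bytes. acc=0x4
Byte[1]=87: continuation. acc=(acc<<6)|0x07=0x107
Byte[2]=A0: continuation. acc=(acc<<6)|0x20=0x41E0
Completed: cp=U+41E0 (starts at byte 0)
Byte[3]=E2: 3-byte lead, need 2 cont bytes. acc=0x2
Byte[4]=81: continuation. acc=(acc<<6)|0x01=0x81
Byte[5]=8E: continuation. acc=(acc<<6)|0x0E=0x204E
Completed: cp=U+204E (starts at byte 3)
Byte[6]=D6: 2-byte lead, need 1 cont bytes. acc=0x16
Byte[7]=8A: continuation. acc=(acc<<6)|0x0A=0x58A
Completed: cp=U+058A (starts at byte 6)
Byte[8]=D9: 2-byte lead, need 1 cont bytes. acc=0x19
Byte[9]=9A: continuation. acc=(acc<<6)|0x1A=0x65A
Completed: cp=U+065A (starts at byte 8)
Byte[10]=D9: 2-byte lead, need 1 cont bytes. acc=0x19
Byte[11]: stream ended, expected continuation. INVALID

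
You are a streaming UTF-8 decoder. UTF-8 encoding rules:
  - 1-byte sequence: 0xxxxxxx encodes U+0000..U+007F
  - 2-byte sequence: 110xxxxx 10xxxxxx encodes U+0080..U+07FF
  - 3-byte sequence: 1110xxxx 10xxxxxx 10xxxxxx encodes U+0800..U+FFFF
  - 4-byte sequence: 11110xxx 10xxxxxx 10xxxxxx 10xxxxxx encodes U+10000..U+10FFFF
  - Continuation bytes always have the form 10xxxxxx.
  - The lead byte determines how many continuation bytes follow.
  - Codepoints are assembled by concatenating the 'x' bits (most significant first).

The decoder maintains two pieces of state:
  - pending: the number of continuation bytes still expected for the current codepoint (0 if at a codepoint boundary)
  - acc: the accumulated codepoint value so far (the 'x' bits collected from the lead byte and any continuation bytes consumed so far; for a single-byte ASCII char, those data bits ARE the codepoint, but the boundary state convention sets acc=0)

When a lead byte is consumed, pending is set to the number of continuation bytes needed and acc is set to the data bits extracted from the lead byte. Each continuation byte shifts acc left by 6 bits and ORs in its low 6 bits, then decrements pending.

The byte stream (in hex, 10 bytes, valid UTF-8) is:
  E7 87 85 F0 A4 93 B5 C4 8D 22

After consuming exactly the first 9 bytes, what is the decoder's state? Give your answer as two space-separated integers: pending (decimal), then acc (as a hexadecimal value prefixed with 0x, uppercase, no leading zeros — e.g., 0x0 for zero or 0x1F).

Answer: 0 0x10D

Derivation:
Byte[0]=E7: 3-byte lead. pending=2, acc=0x7
Byte[1]=87: continuation. acc=(acc<<6)|0x07=0x1C7, pending=1
Byte[2]=85: continuation. acc=(acc<<6)|0x05=0x71C5, pending=0
Byte[3]=F0: 4-byte lead. pending=3, acc=0x0
Byte[4]=A4: continuation. acc=(acc<<6)|0x24=0x24, pending=2
Byte[5]=93: continuation. acc=(acc<<6)|0x13=0x913, pending=1
Byte[6]=B5: continuation. acc=(acc<<6)|0x35=0x244F5, pending=0
Byte[7]=C4: 2-byte lead. pending=1, acc=0x4
Byte[8]=8D: continuation. acc=(acc<<6)|0x0D=0x10D, pending=0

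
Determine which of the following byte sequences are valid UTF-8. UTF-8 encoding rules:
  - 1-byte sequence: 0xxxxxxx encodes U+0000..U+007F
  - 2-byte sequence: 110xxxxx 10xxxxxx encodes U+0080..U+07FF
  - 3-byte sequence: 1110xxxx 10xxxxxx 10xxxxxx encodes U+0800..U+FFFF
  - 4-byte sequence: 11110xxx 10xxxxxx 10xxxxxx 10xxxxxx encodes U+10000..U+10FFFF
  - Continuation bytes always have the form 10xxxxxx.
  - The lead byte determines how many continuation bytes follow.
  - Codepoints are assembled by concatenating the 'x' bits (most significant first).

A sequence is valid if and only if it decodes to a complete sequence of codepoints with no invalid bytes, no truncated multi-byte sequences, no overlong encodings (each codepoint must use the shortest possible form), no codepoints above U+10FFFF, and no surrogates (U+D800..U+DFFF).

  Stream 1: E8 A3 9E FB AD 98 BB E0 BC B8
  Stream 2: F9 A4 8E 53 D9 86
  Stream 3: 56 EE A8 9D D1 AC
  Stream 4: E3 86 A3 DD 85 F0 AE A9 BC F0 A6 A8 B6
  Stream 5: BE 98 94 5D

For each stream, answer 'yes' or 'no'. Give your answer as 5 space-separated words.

Answer: no no yes yes no

Derivation:
Stream 1: error at byte offset 3. INVALID
Stream 2: error at byte offset 0. INVALID
Stream 3: decodes cleanly. VALID
Stream 4: decodes cleanly. VALID
Stream 5: error at byte offset 0. INVALID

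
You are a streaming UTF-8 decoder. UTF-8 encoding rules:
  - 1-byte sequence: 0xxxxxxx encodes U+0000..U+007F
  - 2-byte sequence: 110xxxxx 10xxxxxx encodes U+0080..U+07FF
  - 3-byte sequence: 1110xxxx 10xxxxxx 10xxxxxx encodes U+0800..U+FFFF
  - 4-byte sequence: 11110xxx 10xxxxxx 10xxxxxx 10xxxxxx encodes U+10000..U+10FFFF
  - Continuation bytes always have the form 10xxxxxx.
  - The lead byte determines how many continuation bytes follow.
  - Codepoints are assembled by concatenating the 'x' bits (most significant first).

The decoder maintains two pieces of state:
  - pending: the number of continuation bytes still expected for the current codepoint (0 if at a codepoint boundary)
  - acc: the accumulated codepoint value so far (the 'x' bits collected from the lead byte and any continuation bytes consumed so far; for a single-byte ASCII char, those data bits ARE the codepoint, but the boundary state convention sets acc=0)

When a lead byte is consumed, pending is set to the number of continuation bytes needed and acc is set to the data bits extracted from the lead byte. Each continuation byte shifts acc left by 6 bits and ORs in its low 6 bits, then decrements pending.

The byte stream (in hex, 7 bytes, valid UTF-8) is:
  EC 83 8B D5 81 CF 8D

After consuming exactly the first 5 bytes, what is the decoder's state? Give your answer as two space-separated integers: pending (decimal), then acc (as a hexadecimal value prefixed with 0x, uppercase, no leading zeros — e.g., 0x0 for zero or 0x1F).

Byte[0]=EC: 3-byte lead. pending=2, acc=0xC
Byte[1]=83: continuation. acc=(acc<<6)|0x03=0x303, pending=1
Byte[2]=8B: continuation. acc=(acc<<6)|0x0B=0xC0CB, pending=0
Byte[3]=D5: 2-byte lead. pending=1, acc=0x15
Byte[4]=81: continuation. acc=(acc<<6)|0x01=0x541, pending=0

Answer: 0 0x541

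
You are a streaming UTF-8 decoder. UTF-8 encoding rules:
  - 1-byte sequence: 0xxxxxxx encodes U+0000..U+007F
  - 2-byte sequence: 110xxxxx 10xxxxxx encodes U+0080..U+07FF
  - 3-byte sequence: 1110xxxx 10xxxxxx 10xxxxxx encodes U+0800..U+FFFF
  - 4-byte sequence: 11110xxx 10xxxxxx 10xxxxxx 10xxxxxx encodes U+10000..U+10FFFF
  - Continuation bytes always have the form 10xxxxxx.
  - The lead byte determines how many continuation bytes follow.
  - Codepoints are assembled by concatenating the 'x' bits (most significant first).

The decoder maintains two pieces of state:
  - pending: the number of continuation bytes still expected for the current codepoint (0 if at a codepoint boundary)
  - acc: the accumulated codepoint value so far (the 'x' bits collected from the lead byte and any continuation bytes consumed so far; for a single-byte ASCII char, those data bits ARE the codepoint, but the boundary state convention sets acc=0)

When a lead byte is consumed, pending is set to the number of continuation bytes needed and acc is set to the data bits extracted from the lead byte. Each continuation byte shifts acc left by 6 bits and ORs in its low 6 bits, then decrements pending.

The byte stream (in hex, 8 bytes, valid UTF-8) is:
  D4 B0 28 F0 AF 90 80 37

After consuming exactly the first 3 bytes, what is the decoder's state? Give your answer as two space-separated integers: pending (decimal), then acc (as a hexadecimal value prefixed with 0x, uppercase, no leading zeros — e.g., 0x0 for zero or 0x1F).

Byte[0]=D4: 2-byte lead. pending=1, acc=0x14
Byte[1]=B0: continuation. acc=(acc<<6)|0x30=0x530, pending=0
Byte[2]=28: 1-byte. pending=0, acc=0x0

Answer: 0 0x0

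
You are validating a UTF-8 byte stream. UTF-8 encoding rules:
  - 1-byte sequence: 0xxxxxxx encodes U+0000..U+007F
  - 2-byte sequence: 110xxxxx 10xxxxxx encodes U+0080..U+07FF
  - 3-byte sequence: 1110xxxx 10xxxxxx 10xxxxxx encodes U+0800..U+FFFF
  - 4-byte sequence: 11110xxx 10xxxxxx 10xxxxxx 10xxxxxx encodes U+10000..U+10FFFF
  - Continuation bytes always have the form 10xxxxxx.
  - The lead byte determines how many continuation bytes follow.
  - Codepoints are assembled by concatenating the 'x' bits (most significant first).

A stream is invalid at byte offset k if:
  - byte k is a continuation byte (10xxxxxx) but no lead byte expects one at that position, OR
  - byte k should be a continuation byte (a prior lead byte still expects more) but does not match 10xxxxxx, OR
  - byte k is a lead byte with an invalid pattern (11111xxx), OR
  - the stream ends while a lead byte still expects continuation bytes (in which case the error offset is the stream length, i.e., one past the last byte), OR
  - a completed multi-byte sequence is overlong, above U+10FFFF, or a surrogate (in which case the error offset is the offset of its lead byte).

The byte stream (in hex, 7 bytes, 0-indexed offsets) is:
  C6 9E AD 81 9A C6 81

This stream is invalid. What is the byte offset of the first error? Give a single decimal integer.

Answer: 2

Derivation:
Byte[0]=C6: 2-byte lead, need 1 cont bytes. acc=0x6
Byte[1]=9E: continuation. acc=(acc<<6)|0x1E=0x19E
Completed: cp=U+019E (starts at byte 0)
Byte[2]=AD: INVALID lead byte (not 0xxx/110x/1110/11110)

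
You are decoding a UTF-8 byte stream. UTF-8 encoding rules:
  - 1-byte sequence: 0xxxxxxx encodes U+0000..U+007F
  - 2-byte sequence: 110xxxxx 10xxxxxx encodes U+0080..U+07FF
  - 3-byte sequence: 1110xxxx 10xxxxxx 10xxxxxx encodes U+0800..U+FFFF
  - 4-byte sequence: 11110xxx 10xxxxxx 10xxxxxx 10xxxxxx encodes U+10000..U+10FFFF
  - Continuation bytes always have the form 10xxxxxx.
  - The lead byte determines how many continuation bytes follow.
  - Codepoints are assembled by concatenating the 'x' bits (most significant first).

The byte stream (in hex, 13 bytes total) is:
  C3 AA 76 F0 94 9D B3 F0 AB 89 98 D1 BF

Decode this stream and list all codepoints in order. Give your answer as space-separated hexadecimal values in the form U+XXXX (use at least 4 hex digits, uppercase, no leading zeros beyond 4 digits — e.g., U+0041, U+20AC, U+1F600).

Answer: U+00EA U+0076 U+14773 U+2B258 U+047F

Derivation:
Byte[0]=C3: 2-byte lead, need 1 cont bytes. acc=0x3
Byte[1]=AA: continuation. acc=(acc<<6)|0x2A=0xEA
Completed: cp=U+00EA (starts at byte 0)
Byte[2]=76: 1-byte ASCII. cp=U+0076
Byte[3]=F0: 4-byte lead, need 3 cont bytes. acc=0x0
Byte[4]=94: continuation. acc=(acc<<6)|0x14=0x14
Byte[5]=9D: continuation. acc=(acc<<6)|0x1D=0x51D
Byte[6]=B3: continuation. acc=(acc<<6)|0x33=0x14773
Completed: cp=U+14773 (starts at byte 3)
Byte[7]=F0: 4-byte lead, need 3 cont bytes. acc=0x0
Byte[8]=AB: continuation. acc=(acc<<6)|0x2B=0x2B
Byte[9]=89: continuation. acc=(acc<<6)|0x09=0xAC9
Byte[10]=98: continuation. acc=(acc<<6)|0x18=0x2B258
Completed: cp=U+2B258 (starts at byte 7)
Byte[11]=D1: 2-byte lead, need 1 cont bytes. acc=0x11
Byte[12]=BF: continuation. acc=(acc<<6)|0x3F=0x47F
Completed: cp=U+047F (starts at byte 11)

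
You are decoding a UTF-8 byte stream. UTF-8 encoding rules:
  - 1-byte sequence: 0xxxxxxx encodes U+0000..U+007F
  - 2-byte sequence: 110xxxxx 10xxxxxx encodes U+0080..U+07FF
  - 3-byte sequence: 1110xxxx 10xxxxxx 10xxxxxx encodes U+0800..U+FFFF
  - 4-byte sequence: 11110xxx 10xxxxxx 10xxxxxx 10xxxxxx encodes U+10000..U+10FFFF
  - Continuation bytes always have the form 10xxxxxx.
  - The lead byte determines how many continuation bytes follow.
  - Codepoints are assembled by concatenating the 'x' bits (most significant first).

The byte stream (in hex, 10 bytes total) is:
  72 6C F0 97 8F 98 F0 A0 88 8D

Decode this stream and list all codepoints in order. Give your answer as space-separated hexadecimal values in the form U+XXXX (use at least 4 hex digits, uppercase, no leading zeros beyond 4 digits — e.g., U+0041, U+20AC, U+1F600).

Answer: U+0072 U+006C U+173D8 U+2020D

Derivation:
Byte[0]=72: 1-byte ASCII. cp=U+0072
Byte[1]=6C: 1-byte ASCII. cp=U+006C
Byte[2]=F0: 4-byte lead, need 3 cont bytes. acc=0x0
Byte[3]=97: continuation. acc=(acc<<6)|0x17=0x17
Byte[4]=8F: continuation. acc=(acc<<6)|0x0F=0x5CF
Byte[5]=98: continuation. acc=(acc<<6)|0x18=0x173D8
Completed: cp=U+173D8 (starts at byte 2)
Byte[6]=F0: 4-byte lead, need 3 cont bytes. acc=0x0
Byte[7]=A0: continuation. acc=(acc<<6)|0x20=0x20
Byte[8]=88: continuation. acc=(acc<<6)|0x08=0x808
Byte[9]=8D: continuation. acc=(acc<<6)|0x0D=0x2020D
Completed: cp=U+2020D (starts at byte 6)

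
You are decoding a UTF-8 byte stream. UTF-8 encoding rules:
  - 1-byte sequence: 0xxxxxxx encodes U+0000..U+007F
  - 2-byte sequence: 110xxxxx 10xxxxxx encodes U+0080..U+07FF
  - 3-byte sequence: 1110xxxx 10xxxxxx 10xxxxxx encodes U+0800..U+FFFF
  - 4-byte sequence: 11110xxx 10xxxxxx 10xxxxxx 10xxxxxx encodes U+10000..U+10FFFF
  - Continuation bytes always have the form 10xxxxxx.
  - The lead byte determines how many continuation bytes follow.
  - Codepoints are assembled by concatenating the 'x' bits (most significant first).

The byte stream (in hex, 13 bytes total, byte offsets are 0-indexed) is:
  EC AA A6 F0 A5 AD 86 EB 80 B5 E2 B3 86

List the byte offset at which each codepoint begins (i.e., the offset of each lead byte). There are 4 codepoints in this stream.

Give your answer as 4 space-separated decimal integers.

Answer: 0 3 7 10

Derivation:
Byte[0]=EC: 3-byte lead, need 2 cont bytes. acc=0xC
Byte[1]=AA: continuation. acc=(acc<<6)|0x2A=0x32A
Byte[2]=A6: continuation. acc=(acc<<6)|0x26=0xCAA6
Completed: cp=U+CAA6 (starts at byte 0)
Byte[3]=F0: 4-byte lead, need 3 cont bytes. acc=0x0
Byte[4]=A5: continuation. acc=(acc<<6)|0x25=0x25
Byte[5]=AD: continuation. acc=(acc<<6)|0x2D=0x96D
Byte[6]=86: continuation. acc=(acc<<6)|0x06=0x25B46
Completed: cp=U+25B46 (starts at byte 3)
Byte[7]=EB: 3-byte lead, need 2 cont bytes. acc=0xB
Byte[8]=80: continuation. acc=(acc<<6)|0x00=0x2C0
Byte[9]=B5: continuation. acc=(acc<<6)|0x35=0xB035
Completed: cp=U+B035 (starts at byte 7)
Byte[10]=E2: 3-byte lead, need 2 cont bytes. acc=0x2
Byte[11]=B3: continuation. acc=(acc<<6)|0x33=0xB3
Byte[12]=86: continuation. acc=(acc<<6)|0x06=0x2CC6
Completed: cp=U+2CC6 (starts at byte 10)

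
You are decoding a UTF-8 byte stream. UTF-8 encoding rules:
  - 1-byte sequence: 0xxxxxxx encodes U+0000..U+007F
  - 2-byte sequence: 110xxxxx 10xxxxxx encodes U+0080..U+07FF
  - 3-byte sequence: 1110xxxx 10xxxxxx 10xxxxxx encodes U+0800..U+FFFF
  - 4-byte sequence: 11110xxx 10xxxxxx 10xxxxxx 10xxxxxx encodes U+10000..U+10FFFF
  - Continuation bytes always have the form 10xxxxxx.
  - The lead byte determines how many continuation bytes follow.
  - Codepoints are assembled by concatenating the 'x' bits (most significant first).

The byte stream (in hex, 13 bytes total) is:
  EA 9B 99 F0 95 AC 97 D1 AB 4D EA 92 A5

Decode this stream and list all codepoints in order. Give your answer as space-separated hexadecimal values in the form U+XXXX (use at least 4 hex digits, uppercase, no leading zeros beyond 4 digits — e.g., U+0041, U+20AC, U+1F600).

Byte[0]=EA: 3-byte lead, need 2 cont bytes. acc=0xA
Byte[1]=9B: continuation. acc=(acc<<6)|0x1B=0x29B
Byte[2]=99: continuation. acc=(acc<<6)|0x19=0xA6D9
Completed: cp=U+A6D9 (starts at byte 0)
Byte[3]=F0: 4-byte lead, need 3 cont bytes. acc=0x0
Byte[4]=95: continuation. acc=(acc<<6)|0x15=0x15
Byte[5]=AC: continuation. acc=(acc<<6)|0x2C=0x56C
Byte[6]=97: continuation. acc=(acc<<6)|0x17=0x15B17
Completed: cp=U+15B17 (starts at byte 3)
Byte[7]=D1: 2-byte lead, need 1 cont bytes. acc=0x11
Byte[8]=AB: continuation. acc=(acc<<6)|0x2B=0x46B
Completed: cp=U+046B (starts at byte 7)
Byte[9]=4D: 1-byte ASCII. cp=U+004D
Byte[10]=EA: 3-byte lead, need 2 cont bytes. acc=0xA
Byte[11]=92: continuation. acc=(acc<<6)|0x12=0x292
Byte[12]=A5: continuation. acc=(acc<<6)|0x25=0xA4A5
Completed: cp=U+A4A5 (starts at byte 10)

Answer: U+A6D9 U+15B17 U+046B U+004D U+A4A5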